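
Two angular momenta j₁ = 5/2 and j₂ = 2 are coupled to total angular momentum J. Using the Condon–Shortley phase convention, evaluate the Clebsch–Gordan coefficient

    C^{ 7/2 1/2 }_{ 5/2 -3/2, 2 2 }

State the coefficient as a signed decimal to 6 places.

−√(64/315) = -0.450749

triangle: 1!×4!×3!/9! = 144/362880
(j±m)!: 1!×4!×4!×0!×4!×3! = 82944
prefactor² = (2J+1)×Δ×N² = 9216/35
  k=1: −1/(1!×0!×3!×3!×1!×0!) = -1/36
Σ = -1/36  ⇒  CG² = 9216/35×(-1/36)² = 64/315
CG = −√(64/315) = -0.450749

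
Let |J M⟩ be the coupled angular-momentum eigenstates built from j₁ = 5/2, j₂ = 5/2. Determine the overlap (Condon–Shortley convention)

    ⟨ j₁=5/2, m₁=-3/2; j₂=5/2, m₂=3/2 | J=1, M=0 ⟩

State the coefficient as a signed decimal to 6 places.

√[3·4!1!1!/7! · 1!4!4!1!1!1!] = √(288/35)
  +(−1)^3/∏(3,1,1,1,0,0)! = -1/6  (running -1/6)
  +(−1)^4/∏(4,0,0,0,1,1)! = 1/24  (running -1/8)
⟨..|..⟩ = √(288/35)·(-1/8) = -0.358569

-0.358569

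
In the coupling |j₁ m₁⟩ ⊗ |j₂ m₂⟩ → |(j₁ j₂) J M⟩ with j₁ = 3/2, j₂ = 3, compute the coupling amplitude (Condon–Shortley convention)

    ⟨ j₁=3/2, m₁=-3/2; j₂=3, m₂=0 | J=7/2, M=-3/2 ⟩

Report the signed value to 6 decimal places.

triangle: 1!×2!×5!/9! = 240/362880
(j±m)!: 0!×3!×3!×3!×2!×5! = 51840
prefactor² = (2J+1)×Δ×N² = 1920/7
  k=1: −1/(1!×0!×2!×2!×0!×3!) = -1/24
Σ = -1/24  ⇒  CG² = 1920/7×(-1/24)² = 10/21
CG = −√(10/21) = -0.690066

−√(10/21) ≈ -0.690066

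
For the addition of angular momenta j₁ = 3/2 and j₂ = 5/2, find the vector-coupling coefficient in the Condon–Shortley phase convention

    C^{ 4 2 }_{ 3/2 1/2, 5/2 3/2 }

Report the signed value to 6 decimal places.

triangle: 0!·3!·5!/9! = 720/362880
(j±m)!: 2!·1!·4!·1!·6!·2! = 69120
prefactor² = (2J+1)·Δ·N² = 8640/7
  k=0: +1/(0!·0!·1!·4!·2!·1!) = 1/48
Σ = 1/48  ⇒  CG² = 8640/7·1/48² = 15/28
CG = +√(15/28) = +0.731925

+0.731925  (= +√(15/28))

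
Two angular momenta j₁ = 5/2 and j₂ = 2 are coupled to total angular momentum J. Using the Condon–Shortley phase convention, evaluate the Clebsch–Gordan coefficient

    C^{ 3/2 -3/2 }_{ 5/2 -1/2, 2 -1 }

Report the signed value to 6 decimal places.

j₁+j₂−J=3  J+j₁−j₂=2  J−j₁+j₂=1  j₁+j₂+J+1=7
(j₁±m₁, j₂±m₂, J±M) = (2,3,1,3,0,3)
P² = 144/35
sum k=1..1:
  [1] −1/4 = -1/4
S = -1/4
C² = P²·S² = 9/35 ; C = -0.507093

−√(9/35) = -0.507093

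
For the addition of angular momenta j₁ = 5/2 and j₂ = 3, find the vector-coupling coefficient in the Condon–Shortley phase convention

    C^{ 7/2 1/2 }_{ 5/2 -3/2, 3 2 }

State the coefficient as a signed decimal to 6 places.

+0.563436

√[8·2!3!4!/10! · 1!4!5!1!4!3!] = √(9216/35)
  +(−1)^1/∏(1,1,3,4,0,0)! = -1/144  (running -1/144)
  +(−1)^2/∏(2,0,2,3,1,1)! = 1/24  (running 5/144)
⟨..|..⟩ = √(9216/35)·(5/144) = +0.563436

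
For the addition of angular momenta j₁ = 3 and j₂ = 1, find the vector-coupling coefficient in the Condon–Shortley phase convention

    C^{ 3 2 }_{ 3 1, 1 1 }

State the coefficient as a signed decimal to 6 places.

j₁+j₂−J=1  J+j₁−j₂=5  J−j₁+j₂=1  j₁+j₂+J+1=8
(j₁±m₁, j₂±m₂, J±M) = (4,2,2,0,5,1)
P² = 240
sum k=1..1:
  [1] −1/24 = -1/24
S = -1/24
C² = P²·S² = 5/12 ; C = -0.645497

-0.645497  (= −√(5/12))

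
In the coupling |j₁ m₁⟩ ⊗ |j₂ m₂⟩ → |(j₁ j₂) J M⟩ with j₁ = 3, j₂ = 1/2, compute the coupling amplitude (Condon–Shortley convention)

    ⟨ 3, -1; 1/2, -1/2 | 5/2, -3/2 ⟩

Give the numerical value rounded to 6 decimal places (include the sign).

+0.534522

triangle: 1!*5!*0!/7! = 120/5040
(j±m)!: 2!*4!*0!*1!*1!*4! = 1152
prefactor² = (2J+1)*Δ*N² = 1152/7
  k=0: +1/(0!*1!*4!*0!*1!*0!) = 1/24
Σ = 1/24  ⇒  CG² = 1152/7*1/24² = 2/7
CG = +√(2/7) = +0.534522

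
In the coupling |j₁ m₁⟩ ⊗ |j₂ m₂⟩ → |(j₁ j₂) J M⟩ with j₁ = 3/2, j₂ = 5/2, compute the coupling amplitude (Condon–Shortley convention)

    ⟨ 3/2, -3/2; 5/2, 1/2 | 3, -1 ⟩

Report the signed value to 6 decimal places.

j₁+j₂−J=1  J+j₁−j₂=2  J−j₁+j₂=4  j₁+j₂+J+1=8
(j₁±m₁, j₂±m₂, J±M) = (0,3,3,2,2,4)
P² = 144/5
sum k=1..1:
  [1] −1/8 = -1/8
S = -1/8
C² = P²·S² = 9/20 ; C = -0.670820

−√(9/20) ≈ -0.670820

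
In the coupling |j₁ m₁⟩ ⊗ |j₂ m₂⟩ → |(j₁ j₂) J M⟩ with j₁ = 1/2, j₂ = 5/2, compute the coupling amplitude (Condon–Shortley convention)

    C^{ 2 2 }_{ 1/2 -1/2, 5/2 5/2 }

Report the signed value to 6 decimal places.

-0.912871  (= −√(5/6))

j₁+j₂−J=1  J+j₁−j₂=0  J−j₁+j₂=4  j₁+j₂+J+1=6
(j₁±m₁, j₂±m₂, J±M) = (0,1,5,0,4,0)
P² = 480
sum k=1..1:
  [1] −1/24 = -1/24
S = -1/24
C² = P²·S² = 5/6 ; C = -0.912871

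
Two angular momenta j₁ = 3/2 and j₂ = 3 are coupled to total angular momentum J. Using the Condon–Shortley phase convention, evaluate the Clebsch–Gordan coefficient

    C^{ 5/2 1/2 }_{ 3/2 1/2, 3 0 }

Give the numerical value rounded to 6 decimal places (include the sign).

j₁+j₂−J=2  J+j₁−j₂=1  J−j₁+j₂=4  j₁+j₂+J+1=8
(j₁±m₁, j₂±m₂, J±M) = (2,1,3,3,3,2)
P² = 216/35
sum k=0..1:
  [0] +1/12 = 1/12
  [1] −1/4 = -1/4
S = -1/6
C² = P²·S² = 6/35 ; C = -0.414039

−√(6/35) ≈ -0.414039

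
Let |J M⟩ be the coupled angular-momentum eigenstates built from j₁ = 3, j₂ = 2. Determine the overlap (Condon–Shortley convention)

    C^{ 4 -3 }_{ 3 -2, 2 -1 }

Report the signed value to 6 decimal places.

j₁+j₂−J=1  J+j₁−j₂=5  J−j₁+j₂=3  j₁+j₂+J+1=10
(j₁±m₁, j₂±m₂, J±M) = (1,5,1,3,1,7)
P² = 6480
sum k=0..1:
  [0] +1/240 = 1/240
  [1] −1/144 = -1/144
S = -1/360
C² = P²·S² = 1/20 ; C = -0.223607

−√(1/20) = -0.223607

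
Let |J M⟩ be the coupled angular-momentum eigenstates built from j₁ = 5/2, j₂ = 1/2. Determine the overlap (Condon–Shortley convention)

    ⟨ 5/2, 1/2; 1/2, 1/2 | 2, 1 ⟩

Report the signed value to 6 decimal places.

-0.577350

triangle: 1!*4!*0!/6! = 24/720
(j±m)!: 3!*2!*1!*0!*3!*1! = 72
prefactor² = (2J+1)*Δ*N² = 12
  k=1: −1/(1!*0!*1!*0!*3!*0!) = -1/6
Σ = -1/6  ⇒  CG² = 12*(-1/6)² = 1/3
CG = −√(1/3) = -0.577350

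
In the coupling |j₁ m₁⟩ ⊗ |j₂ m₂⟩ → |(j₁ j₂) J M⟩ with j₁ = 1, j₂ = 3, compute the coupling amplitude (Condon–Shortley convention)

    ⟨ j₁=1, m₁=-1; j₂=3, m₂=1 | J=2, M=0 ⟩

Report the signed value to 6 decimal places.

+√(2/7) = +0.534522

triangle: 2!*0!*4!/7! = 48/5040
(j±m)!: 0!*2!*4!*2!*2!*2! = 384
prefactor² = (2J+1)*Δ*N² = 128/7
  k=2: +1/(2!*0!*0!*2!*0!*2!) = 1/8
Σ = 1/8  ⇒  CG² = 128/7*1/8² = 2/7
CG = +√(2/7) = +0.534522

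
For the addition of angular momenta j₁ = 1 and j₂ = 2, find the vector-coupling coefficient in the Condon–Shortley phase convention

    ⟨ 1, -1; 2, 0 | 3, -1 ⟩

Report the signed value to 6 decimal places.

+√(2/5) = +0.632456

j₁+j₂−J=0  J+j₁−j₂=2  J−j₁+j₂=4  j₁+j₂+J+1=7
(j₁±m₁, j₂±m₂, J±M) = (0,2,2,2,2,4)
P² = 128/5
sum k=0..0:
  [0] +1/8 = 1/8
S = 1/8
C² = P²·S² = 2/5 ; C = +0.632456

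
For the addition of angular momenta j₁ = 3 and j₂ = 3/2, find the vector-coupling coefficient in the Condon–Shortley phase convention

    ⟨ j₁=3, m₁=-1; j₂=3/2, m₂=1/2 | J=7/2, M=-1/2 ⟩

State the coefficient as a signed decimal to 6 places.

−√(2/7) = -0.534522

√[8·1!5!2!/9! · 2!4!2!1!3!4!] = √(512/7)
  +(−1)^0/∏(0,1,4,2,1,0)! = 1/48  (running 1/48)
  +(−1)^1/∏(1,0,3,1,2,1)! = -1/12  (running -1/16)
⟨..|..⟩ = √(512/7)·(-1/16) = -0.534522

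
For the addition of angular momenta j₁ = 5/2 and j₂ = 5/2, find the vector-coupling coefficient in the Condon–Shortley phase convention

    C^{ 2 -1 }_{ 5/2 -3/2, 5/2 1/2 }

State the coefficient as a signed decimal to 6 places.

+√(1/7) = +0.377964

triangle: 3!·2!·2!/8! = 24/40320
(j±m)!: 1!·4!·3!·2!·1!·3! = 1728
prefactor² = (2J+1)·Δ·N² = 36/7
  k=2: +1/(2!·1!·2!·1!·0!·1!) = 1/4
  k=3: −1/(3!·0!·1!·0!·1!·2!) = -1/12
Σ = 1/6  ⇒  CG² = 36/7·1/6² = 1/7
CG = +√(1/7) = +0.377964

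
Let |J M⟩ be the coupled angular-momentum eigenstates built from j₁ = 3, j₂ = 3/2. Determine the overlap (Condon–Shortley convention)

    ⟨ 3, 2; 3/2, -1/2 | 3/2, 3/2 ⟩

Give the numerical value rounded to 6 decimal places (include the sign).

triangle: 3!·3!·0!/7! = 36/5040
(j±m)!: 5!·1!·1!·2!·3!·0! = 1440
prefactor² = (2J+1)·Δ·N² = 288/7
  k=1: −1/(1!·2!·0!·0!·3!·0!) = -1/12
Σ = -1/12  ⇒  CG² = 288/7·(-1/12)² = 2/7
CG = −√(2/7) = -0.534522

-0.534522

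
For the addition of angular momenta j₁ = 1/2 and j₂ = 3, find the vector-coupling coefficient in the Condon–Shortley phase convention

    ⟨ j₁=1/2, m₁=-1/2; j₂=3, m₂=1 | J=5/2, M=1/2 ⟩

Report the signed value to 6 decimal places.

-0.755929

triangle: 1!*0!*5!/7! = 120/5040
(j±m)!: 0!*1!*4!*2!*3!*2! = 576
prefactor² = (2J+1)*Δ*N² = 576/7
  k=1: −1/(1!*0!*0!*3!*0!*2!) = -1/12
Σ = -1/12  ⇒  CG² = 576/7*(-1/12)² = 4/7
CG = −√(4/7) = -0.755929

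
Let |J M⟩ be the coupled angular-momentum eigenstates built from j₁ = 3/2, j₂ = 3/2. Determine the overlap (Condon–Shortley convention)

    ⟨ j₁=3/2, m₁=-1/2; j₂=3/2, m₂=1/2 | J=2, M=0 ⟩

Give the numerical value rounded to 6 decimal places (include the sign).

-0.500000  (= −√(1/4))

√[5·1!2!2!/6! · 1!2!2!1!2!2!] = √(4/9)
  +(−1)^0/∏(0,1,2,2,0,0)! = 1/4  (running 1/4)
  +(−1)^1/∏(1,0,1,1,1,1)! = -1  (running -3/4)
⟨..|..⟩ = √(4/9)·(-3/4) = -0.500000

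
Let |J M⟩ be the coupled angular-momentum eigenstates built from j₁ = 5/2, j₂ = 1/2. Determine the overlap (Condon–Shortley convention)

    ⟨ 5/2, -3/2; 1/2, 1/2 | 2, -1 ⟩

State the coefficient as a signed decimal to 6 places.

√[5·1!4!0!/6! · 1!4!1!0!1!3!] = √(24)
  +(−1)^1/∏(1,0,3,0,1,0)! = -1/6  (running -1/6)
⟨..|..⟩ = √(24)·(-1/6) = -0.816497

-0.816497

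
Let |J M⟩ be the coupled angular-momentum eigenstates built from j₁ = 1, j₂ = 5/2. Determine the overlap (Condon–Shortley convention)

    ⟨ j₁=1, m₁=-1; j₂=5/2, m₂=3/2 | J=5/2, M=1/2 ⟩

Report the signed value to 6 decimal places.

j₁+j₂−J=1  J+j₁−j₂=1  J−j₁+j₂=4  j₁+j₂+J+1=7
(j₁±m₁, j₂±m₂, J±M) = (0,2,4,1,3,2)
P² = 576/35
sum k=1..1:
  [1] −1/6 = -1/6
S = -1/6
C² = P²·S² = 16/35 ; C = -0.676123

−√(16/35) = -0.676123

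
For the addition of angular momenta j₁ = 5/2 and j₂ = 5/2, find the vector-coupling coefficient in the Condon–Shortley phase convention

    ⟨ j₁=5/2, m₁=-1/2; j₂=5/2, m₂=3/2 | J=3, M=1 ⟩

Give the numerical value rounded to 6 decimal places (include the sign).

+0.182574  (= +√(1/30))

√[7·2!3!3!/9! · 2!3!4!1!4!2!] = √(96/5)
  +(−1)^1/∏(1,1,2,3,1,0)! = -1/12  (running -1/12)
  +(−1)^2/∏(2,0,1,2,2,1)! = 1/8  (running 1/24)
⟨..|..⟩ = √(96/5)·(1/24) = +0.182574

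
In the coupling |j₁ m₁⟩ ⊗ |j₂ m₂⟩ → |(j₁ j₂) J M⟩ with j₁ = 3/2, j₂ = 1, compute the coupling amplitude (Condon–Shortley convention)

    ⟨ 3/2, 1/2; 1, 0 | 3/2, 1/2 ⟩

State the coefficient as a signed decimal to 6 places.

triangle: 1!·2!·1!/5! = 2/120
(j±m)!: 2!·1!·1!·1!·2!·1! = 4
prefactor² = (2J+1)·Δ·N² = 4/15
  k=0: +1/(0!·1!·1!·1!·1!·0!) = 1
  k=1: −1/(1!·0!·0!·0!·2!·1!) = -1/2
Σ = 1/2  ⇒  CG² = 4/15·1/2² = 1/15
CG = +√(1/15) = +0.258199

+0.258199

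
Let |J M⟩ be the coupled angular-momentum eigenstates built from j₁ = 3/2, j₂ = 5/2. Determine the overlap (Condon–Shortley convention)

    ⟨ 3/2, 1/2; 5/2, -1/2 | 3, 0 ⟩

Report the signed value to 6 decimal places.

triangle: 1!*2!*4!/8! = 48/40320
(j±m)!: 2!*1!*2!*3!*3!*3! = 864
prefactor² = (2J+1)*Δ*N² = 36/5
  k=0: +1/(0!*1!*1!*2!*1!*2!) = 1/4
  k=1: −1/(1!*0!*0!*1!*2!*3!) = -1/12
Σ = 1/6  ⇒  CG² = 36/5*1/6² = 1/5
CG = +√(1/5) = +0.447214

+0.447214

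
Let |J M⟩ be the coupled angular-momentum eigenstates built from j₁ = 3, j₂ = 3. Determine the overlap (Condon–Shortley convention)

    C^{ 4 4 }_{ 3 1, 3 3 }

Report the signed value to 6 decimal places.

+√(3/11) = +0.522233

√[9·2!4!4!/11! · 4!2!6!0!8!0!] = √(3981312/11)
  +(−1)^2/∏(2,0,0,4,4,0)! = 1/1152  (running 1/1152)
⟨..|..⟩ = √(3981312/11)·(1/1152) = +0.522233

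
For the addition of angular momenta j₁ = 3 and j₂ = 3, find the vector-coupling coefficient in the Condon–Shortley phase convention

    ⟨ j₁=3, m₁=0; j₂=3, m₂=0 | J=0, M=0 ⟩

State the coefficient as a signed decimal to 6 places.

−√(1/7) ≈ -0.377964

triangle: 6!·0!·0!/7! = 720/5040
(j±m)!: 3!·3!·3!·3!·0!·0! = 1296
prefactor² = (2J+1)·Δ·N² = 1296/7
  k=3: −1/(3!·3!·0!·0!·0!·0!) = -1/36
Σ = -1/36  ⇒  CG² = 1296/7·(-1/36)² = 1/7
CG = −√(1/7) = -0.377964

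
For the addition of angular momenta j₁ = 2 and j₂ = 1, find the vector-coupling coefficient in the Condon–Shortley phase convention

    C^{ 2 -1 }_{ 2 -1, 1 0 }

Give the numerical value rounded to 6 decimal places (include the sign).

−√(1/6) ≈ -0.408248

√[5·1!3!1!/6! · 1!3!1!1!1!3!] = √(3/2)
  +(−1)^0/∏(0,1,3,1,0,0)! = 1/6  (running 1/6)
  +(−1)^1/∏(1,0,2,0,1,1)! = -1/2  (running -1/3)
⟨..|..⟩ = √(3/2)·(-1/3) = -0.408248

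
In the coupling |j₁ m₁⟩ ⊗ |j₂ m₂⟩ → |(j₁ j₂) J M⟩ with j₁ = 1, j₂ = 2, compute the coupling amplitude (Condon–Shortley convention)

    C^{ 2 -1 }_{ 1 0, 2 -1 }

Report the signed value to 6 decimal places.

+0.408248  (= +√(1/6))

j₁+j₂−J=1  J+j₁−j₂=1  J−j₁+j₂=3  j₁+j₂+J+1=6
(j₁±m₁, j₂±m₂, J±M) = (1,1,1,3,1,3)
P² = 3/2
sum k=0..1:
  [0] +1/2 = 1/2
  [1] −1/6 = -1/6
S = 1/3
C² = P²·S² = 1/6 ; C = +0.408248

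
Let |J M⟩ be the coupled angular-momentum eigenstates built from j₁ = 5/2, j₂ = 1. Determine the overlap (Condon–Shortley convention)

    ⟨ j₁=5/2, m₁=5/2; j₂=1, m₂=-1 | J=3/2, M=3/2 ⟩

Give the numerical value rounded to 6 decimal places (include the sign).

j₁+j₂−J=2  J+j₁−j₂=3  J−j₁+j₂=0  j₁+j₂+J+1=6
(j₁±m₁, j₂±m₂, J±M) = (5,0,0,2,3,0)
P² = 96
sum k=0..0:
  [0] +1/12 = 1/12
S = 1/12
C² = P²·S² = 2/3 ; C = +0.816497

+0.816497  (= +√(2/3))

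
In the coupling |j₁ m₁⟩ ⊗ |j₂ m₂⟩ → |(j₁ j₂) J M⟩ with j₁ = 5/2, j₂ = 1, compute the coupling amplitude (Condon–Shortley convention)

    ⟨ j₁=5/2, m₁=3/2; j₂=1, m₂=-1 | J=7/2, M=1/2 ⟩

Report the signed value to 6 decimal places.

+0.377964

√[8·0!5!2!/8! · 4!1!0!2!4!3!] = √(2304/7)
  +(−1)^0/∏(0,0,1,0,4,2)! = 1/48  (running 1/48)
⟨..|..⟩ = √(2304/7)·(1/48) = +0.377964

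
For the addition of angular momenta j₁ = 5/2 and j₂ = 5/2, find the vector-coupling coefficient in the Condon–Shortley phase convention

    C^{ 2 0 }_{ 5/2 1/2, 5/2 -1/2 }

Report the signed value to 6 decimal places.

triangle: 3!·2!·2!/8! = 24/40320
(j±m)!: 3!·2!·2!·3!·2!·2! = 576
prefactor² = (2J+1)·Δ·N² = 12/7
  k=0: +1/(0!·3!·2!·2!·0!·0!) = 1/24
  k=1: −1/(1!·2!·1!·1!·1!·1!) = -1/2
  k=2: +1/(2!·1!·0!·0!·2!·2!) = 1/8
Σ = -1/3  ⇒  CG² = 12/7·(-1/3)² = 4/21
CG = −√(4/21) = -0.436436

-0.436436  (= −√(4/21))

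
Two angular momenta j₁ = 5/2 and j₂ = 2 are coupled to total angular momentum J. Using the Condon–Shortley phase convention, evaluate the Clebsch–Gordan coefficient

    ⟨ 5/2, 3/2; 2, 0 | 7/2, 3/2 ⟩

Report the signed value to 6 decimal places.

triangle: 1!·4!·3!/9! = 144/362880
(j±m)!: 4!·1!·2!·2!·5!·2! = 23040
prefactor² = (2J+1)·Δ·N² = 512/7
  k=0: +1/(0!·1!·1!·2!·3!·1!) = 1/12
  k=1: −1/(1!·0!·0!·1!·4!·2!) = -1/48
Σ = 1/16  ⇒  CG² = 512/7·1/16² = 2/7
CG = +√(2/7) = +0.534522

+0.534522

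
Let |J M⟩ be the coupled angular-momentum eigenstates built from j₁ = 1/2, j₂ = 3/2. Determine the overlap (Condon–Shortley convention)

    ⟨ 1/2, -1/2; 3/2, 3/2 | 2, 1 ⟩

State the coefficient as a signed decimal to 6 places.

√[5·0!1!3!/5! · 0!1!3!0!3!1!] = √(9)
  +(−1)^0/∏(0,0,1,3,0,0)! = 1/6  (running 1/6)
⟨..|..⟩ = √(9)·(1/6) = +0.500000

+√(1/4) = +0.500000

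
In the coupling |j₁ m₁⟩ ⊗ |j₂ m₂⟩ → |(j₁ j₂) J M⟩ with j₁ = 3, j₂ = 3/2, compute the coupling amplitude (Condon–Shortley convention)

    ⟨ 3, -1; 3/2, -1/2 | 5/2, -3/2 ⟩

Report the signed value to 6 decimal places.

−√(7/20) = -0.591608

√[6·2!4!1!/8! · 2!4!1!2!1!4!] = √(576/35)
  +(−1)^0/∏(0,2,4,1,0,0)! = 1/48  (running 1/48)
  +(−1)^1/∏(1,1,3,0,1,1)! = -1/6  (running -7/48)
⟨..|..⟩ = √(576/35)·(-7/48) = -0.591608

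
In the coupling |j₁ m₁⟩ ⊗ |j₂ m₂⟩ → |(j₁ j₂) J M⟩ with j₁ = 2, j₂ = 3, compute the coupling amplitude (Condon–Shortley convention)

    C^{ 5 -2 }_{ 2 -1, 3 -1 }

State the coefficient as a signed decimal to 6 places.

+√(1/2) = +0.707107

√[11·0!4!6!/11! · 1!3!2!4!3!7!] = √(41472)
  +(−1)^0/∏(0,0,3,2,1,4)! = 1/288  (running 1/288)
⟨..|..⟩ = √(41472)·(1/288) = +0.707107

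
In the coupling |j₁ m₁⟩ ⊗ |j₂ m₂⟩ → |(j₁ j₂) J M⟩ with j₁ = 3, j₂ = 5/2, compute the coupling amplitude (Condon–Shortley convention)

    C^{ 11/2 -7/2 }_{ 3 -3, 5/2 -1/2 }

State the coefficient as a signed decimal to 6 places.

triangle: 0!·6!·5!/12! = 86400/479001600
(j±m)!: 0!·6!·2!·3!·2!·9! = 6270566400
prefactor² = (2J+1)·Δ·N² = 149299200/11
  k=0: +1/(0!·0!·6!·2!·0!·3!) = 1/8640
Σ = 1/8640  ⇒  CG² = 149299200/11·1/8640² = 2/11
CG = +√(2/11) = +0.426401

+0.426401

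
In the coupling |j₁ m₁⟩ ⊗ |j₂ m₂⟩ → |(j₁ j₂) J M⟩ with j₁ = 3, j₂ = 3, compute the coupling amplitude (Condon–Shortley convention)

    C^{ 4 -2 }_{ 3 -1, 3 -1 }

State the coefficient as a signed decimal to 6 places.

triangle: 2!*4!*4!/11! = 1152/39916800
(j±m)!: 2!*4!*2!*4!*2!*6! = 3317760
prefactor² = (2J+1)*Δ*N² = 331776/385
  k=0: +1/(0!*2!*4!*2!*0!*2!) = 1/192
  k=1: −1/(1!*1!*3!*1!*1!*3!) = -1/36
  k=2: +1/(2!*0!*2!*0!*2!*4!) = 1/192
Σ = -5/288  ⇒  CG² = 331776/385*(-5/288)² = 20/77
CG = −√(20/77) = -0.509647

−√(20/77) ≈ -0.509647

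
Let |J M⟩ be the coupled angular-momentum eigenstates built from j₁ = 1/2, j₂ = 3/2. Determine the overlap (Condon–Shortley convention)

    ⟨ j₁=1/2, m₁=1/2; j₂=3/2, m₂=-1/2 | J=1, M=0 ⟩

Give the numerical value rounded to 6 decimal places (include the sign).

+0.707107  (= +√(1/2))

√[3·1!0!2!/4! · 1!0!1!2!1!1!] = √(1/2)
  +(−1)^0/∏(0,1,0,1,0,1)! = 1  (running 1)
⟨..|..⟩ = √(1/2)·(1) = +0.707107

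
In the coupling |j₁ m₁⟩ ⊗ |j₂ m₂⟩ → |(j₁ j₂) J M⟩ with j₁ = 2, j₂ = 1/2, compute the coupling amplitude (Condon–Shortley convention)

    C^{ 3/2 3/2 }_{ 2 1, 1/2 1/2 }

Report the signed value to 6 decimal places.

-0.447214  (= −√(1/5))

√[4·1!3!0!/5! · 3!1!1!0!3!0!] = √(36/5)
  +(−1)^1/∏(1,0,0,0,3,0)! = -1/6  (running -1/6)
⟨..|..⟩ = √(36/5)·(-1/6) = -0.447214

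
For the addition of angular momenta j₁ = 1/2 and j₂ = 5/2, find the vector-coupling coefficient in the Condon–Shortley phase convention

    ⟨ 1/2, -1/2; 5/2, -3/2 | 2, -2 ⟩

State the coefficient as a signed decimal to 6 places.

j₁+j₂−J=1  J+j₁−j₂=0  J−j₁+j₂=4  j₁+j₂+J+1=6
(j₁±m₁, j₂±m₂, J±M) = (0,1,1,4,0,4)
P² = 96
sum k=1..1:
  [1] −1/24 = -1/24
S = -1/24
C² = P²·S² = 1/6 ; C = -0.408248

-0.408248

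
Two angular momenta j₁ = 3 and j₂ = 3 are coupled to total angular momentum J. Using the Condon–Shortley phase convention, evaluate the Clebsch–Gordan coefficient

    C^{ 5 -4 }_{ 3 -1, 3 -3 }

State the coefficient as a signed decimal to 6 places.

+0.707107

triangle: 1!·5!·5!/12! = 14400/479001600
(j±m)!: 2!·4!·0!·6!·1!·9! = 12541132800
prefactor² = (2J+1)·Δ·N² = 4147200
  k=0: +1/(0!·1!·4!·0!·1!·5!) = 1/2880
Σ = 1/2880  ⇒  CG² = 4147200·1/2880² = 1/2
CG = +√(1/2) = +0.707107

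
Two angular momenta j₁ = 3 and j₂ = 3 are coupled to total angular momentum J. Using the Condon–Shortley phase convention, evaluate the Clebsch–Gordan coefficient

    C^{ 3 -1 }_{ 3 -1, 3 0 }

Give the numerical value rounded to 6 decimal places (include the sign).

+√(1/6) = +0.408248

j₁+j₂−J=3  J+j₁−j₂=3  J−j₁+j₂=3  j₁+j₂+J+1=10
(j₁±m₁, j₂±m₂, J±M) = (2,4,3,3,2,4)
P² = 864/25
sum k=1..3:
  [1] −1/24 = -1/24
  [2] +1/8 = 1/8
  [3] −1/72 = -1/72
S = 5/72
C² = P²·S² = 1/6 ; C = +0.408248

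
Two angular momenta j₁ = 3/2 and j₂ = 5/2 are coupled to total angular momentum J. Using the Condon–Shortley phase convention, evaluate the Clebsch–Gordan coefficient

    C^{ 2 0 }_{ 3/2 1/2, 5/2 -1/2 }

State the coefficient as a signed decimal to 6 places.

√[5·2!1!3!/7! · 2!1!2!3!2!2!] = √(8/7)
  +(−1)^0/∏(0,2,1,2,0,1)! = 1/4  (running 1/4)
  +(−1)^1/∏(1,1,0,1,1,2)! = -1/2  (running -1/4)
⟨..|..⟩ = √(8/7)·(-1/4) = -0.267261

−√(1/14) = -0.267261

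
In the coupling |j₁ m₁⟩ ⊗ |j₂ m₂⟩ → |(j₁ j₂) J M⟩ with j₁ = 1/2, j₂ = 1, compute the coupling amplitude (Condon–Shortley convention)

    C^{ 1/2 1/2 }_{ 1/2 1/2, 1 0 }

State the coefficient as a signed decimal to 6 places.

√[2·1!0!1!/3! · 1!0!1!1!1!0!] = √(1/3)
  +(−1)^0/∏(0,1,0,1,0,0)! = 1  (running 1)
⟨..|..⟩ = √(1/3)·(1) = +0.577350

+√(1/3) ≈ +0.577350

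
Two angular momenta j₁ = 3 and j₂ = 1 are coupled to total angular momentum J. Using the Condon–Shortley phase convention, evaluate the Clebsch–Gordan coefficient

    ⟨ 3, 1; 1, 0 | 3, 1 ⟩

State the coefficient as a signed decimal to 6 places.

+0.288675  (= +√(1/12))

j₁+j₂−J=1  J+j₁−j₂=5  J−j₁+j₂=1  j₁+j₂+J+1=8
(j₁±m₁, j₂±m₂, J±M) = (4,2,1,1,4,2)
P² = 48
sum k=0..1:
  [0] +1/12 = 1/12
  [1] −1/24 = -1/24
S = 1/24
C² = P²·S² = 1/12 ; C = +0.288675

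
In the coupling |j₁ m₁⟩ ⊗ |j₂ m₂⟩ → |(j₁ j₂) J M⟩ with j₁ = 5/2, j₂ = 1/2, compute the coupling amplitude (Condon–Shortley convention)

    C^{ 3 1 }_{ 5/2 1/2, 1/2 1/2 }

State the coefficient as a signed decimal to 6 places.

+√(2/3) = +0.816497

triangle: 0!*5!*1!/7! = 120/5040
(j±m)!: 3!*2!*1!*0!*4!*2! = 576
prefactor² = (2J+1)*Δ*N² = 96
  k=0: +1/(0!*0!*2!*1!*3!*0!) = 1/12
Σ = 1/12  ⇒  CG² = 96*1/12² = 2/3
CG = +√(2/3) = +0.816497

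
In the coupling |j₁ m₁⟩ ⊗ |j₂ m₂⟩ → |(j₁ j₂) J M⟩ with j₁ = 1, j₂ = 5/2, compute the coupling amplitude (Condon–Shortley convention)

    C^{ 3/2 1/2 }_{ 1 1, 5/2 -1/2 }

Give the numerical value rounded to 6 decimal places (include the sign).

j₁+j₂−J=2  J+j₁−j₂=0  J−j₁+j₂=3  j₁+j₂+J+1=6
(j₁±m₁, j₂±m₂, J±M) = (2,0,2,3,2,1)
P² = 16/5
sum k=0..0:
  [0] +1/4 = 1/4
S = 1/4
C² = P²·S² = 1/5 ; C = +0.447214

+0.447214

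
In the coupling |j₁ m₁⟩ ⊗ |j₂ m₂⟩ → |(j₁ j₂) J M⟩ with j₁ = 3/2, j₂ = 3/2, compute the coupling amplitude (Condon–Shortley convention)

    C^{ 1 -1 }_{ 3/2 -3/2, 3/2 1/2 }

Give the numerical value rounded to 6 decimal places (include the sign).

√[3·2!1!1!/5! · 0!3!2!1!0!2!] = √(6/5)
  +(−1)^2/∏(2,0,1,0,0,1)! = 1/2  (running 1/2)
⟨..|..⟩ = √(6/5)·(1/2) = +0.547723

+√(3/10) = +0.547723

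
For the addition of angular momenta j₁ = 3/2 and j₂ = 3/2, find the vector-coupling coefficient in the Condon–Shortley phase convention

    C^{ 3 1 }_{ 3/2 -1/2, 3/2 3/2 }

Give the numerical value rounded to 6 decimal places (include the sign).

triangle: 0!·3!·3!/7! = 36/5040
(j±m)!: 1!·2!·3!·0!·4!·2! = 576
prefactor² = (2J+1)·Δ·N² = 144/5
  k=0: +1/(0!·0!·2!·3!·1!·0!) = 1/12
Σ = 1/12  ⇒  CG² = 144/5·1/12² = 1/5
CG = +√(1/5) = +0.447214

+0.447214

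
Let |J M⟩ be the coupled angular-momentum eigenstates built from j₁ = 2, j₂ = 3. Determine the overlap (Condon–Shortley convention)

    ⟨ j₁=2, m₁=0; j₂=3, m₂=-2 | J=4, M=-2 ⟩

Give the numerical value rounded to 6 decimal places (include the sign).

√[9·1!3!5!/10! · 2!2!1!5!2!6!] = √(8640/7)
  +(−1)^0/∏(0,1,2,1,1,4)! = 1/48  (running 1/48)
  +(−1)^1/∏(1,0,1,0,2,5)! = -1/240  (running 1/60)
⟨..|..⟩ = √(8640/7)·(1/60) = +0.585540

+0.585540  (= +√(12/35))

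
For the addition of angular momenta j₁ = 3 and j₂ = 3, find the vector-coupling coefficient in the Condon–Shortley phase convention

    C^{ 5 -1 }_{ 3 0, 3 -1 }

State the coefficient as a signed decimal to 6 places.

+√(5/42) = +0.345033

triangle: 1!×5!×5!/12! = 14400/479001600
(j±m)!: 3!×3!×2!×4!×4!×6! = 29859840
prefactor² = (2J+1)×Δ×N² = 69120/7
  k=0: +1/(0!×1!×3!×2!×2!×3!) = 1/144
  k=1: −1/(1!×0!×2!×1!×3!×4!) = -1/288
Σ = 1/288  ⇒  CG² = 69120/7×1/288² = 5/42
CG = +√(5/42) = +0.345033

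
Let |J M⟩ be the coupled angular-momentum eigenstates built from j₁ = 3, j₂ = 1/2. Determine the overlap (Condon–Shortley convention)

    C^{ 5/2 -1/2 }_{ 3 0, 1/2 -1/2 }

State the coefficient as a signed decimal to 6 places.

√[6·1!5!0!/7! · 3!3!0!1!2!3!] = √(432/7)
  +(−1)^0/∏(0,1,3,0,2,0)! = 1/12  (running 1/12)
⟨..|..⟩ = √(432/7)·(1/12) = +0.654654

+√(3/7) ≈ +0.654654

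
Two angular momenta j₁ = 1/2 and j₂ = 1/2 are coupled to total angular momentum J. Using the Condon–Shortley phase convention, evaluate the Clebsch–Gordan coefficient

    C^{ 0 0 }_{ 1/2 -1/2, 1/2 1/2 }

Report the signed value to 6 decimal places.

−√(1/2) = -0.707107

triangle: 1!×0!×0!/2! = 1/2
(j±m)!: 0!×1!×1!×0!×0!×0! = 1
prefactor² = (2J+1)×Δ×N² = 1/2
  k=1: −1/(1!×0!×0!×0!×0!×0!) = -1
Σ = -1  ⇒  CG² = 1/2×(-1)² = 1/2
CG = −√(1/2) = -0.707107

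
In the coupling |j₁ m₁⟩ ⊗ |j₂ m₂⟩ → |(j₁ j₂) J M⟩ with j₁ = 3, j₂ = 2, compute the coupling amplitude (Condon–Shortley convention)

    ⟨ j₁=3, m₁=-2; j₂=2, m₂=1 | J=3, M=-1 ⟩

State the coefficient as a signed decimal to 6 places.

+√(1/4) = +0.500000

j₁+j₂−J=2  J+j₁−j₂=4  J−j₁+j₂=2  j₁+j₂+J+1=9
(j₁±m₁, j₂±m₂, J±M) = (1,5,3,1,2,4)
P² = 64
sum k=1..2:
  [1] −1/48 = -1/48
  [2] +1/12 = 1/12
S = 1/16
C² = P²·S² = 1/4 ; C = +0.500000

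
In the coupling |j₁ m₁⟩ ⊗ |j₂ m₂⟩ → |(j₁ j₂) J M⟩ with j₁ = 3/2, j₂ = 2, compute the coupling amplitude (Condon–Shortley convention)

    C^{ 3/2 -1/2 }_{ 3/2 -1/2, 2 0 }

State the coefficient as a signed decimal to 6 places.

-0.447214  (= −√(1/5))

j₁+j₂−J=2  J+j₁−j₂=1  J−j₁+j₂=2  j₁+j₂+J+1=6
(j₁±m₁, j₂±m₂, J±M) = (1,2,2,2,1,2)
P² = 16/45
sum k=1..2:
  [1] −1/1 = -1
  [2] +1/4 = 1/4
S = -3/4
C² = P²·S² = 1/5 ; C = -0.447214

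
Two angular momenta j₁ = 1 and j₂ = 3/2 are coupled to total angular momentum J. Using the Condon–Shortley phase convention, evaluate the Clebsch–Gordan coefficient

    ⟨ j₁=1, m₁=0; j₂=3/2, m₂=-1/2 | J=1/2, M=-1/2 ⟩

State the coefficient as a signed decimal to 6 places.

-0.577350  (= −√(1/3))

√[2·2!0!1!/4! · 1!1!1!2!0!1!] = √(1/3)
  +(−1)^1/∏(1,1,0,0,0,1)! = -1  (running -1)
⟨..|..⟩ = √(1/3)·(-1) = -0.577350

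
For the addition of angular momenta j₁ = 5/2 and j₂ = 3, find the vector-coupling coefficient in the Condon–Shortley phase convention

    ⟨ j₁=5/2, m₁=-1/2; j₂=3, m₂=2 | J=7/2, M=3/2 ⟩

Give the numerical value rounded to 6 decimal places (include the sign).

+0.308607

triangle: 2!×3!×4!/10! = 288/3628800
(j±m)!: 2!×3!×5!×1!×5!×2! = 345600
prefactor² = (2J+1)×Δ×N² = 1536/7
  k=1: −1/(1!×1!×2!×4!×1!×0!) = -1/48
  k=2: +1/(2!×0!×1!×3!×2!×1!) = 1/24
Σ = 1/48  ⇒  CG² = 1536/7×1/48² = 2/21
CG = +√(2/21) = +0.308607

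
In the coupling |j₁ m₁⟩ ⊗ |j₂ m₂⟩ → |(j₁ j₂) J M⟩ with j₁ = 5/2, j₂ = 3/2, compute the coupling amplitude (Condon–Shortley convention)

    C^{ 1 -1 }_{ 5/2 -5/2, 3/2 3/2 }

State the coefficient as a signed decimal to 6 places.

j₁+j₂−J=3  J+j₁−j₂=2  J−j₁+j₂=0  j₁+j₂+J+1=6
(j₁±m₁, j₂±m₂, J±M) = (0,5,3,0,0,2)
P² = 72
sum k=3..3:
  [3] −1/12 = -1/12
S = -1/12
C² = P²·S² = 1/2 ; C = -0.707107

-0.707107  (= −√(1/2))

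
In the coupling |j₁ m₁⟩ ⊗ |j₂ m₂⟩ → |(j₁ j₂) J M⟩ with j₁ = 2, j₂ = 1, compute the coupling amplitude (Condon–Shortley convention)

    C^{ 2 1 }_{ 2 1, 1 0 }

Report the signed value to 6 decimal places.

j₁+j₂−J=1  J+j₁−j₂=3  J−j₁+j₂=1  j₁+j₂+J+1=6
(j₁±m₁, j₂±m₂, J±M) = (3,1,1,1,3,1)
P² = 3/2
sum k=0..1:
  [0] +1/2 = 1/2
  [1] −1/6 = -1/6
S = 1/3
C² = P²·S² = 1/6 ; C = +0.408248

+0.408248  (= +√(1/6))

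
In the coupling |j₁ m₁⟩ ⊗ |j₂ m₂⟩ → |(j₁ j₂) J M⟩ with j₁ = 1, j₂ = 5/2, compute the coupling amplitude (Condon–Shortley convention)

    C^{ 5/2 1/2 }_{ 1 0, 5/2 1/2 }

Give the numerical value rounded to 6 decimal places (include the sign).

-0.169031

j₁+j₂−J=1  J+j₁−j₂=1  J−j₁+j₂=4  j₁+j₂+J+1=7
(j₁±m₁, j₂±m₂, J±M) = (1,1,3,2,3,2)
P² = 144/35
sum k=0..1:
  [0] +1/6 = 1/6
  [1] −1/4 = -1/4
S = -1/12
C² = P²·S² = 1/35 ; C = -0.169031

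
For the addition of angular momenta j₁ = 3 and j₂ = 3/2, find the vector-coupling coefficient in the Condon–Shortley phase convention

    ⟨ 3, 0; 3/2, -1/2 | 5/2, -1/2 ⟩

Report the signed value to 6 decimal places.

-0.414039  (= −√(6/35))

j₁+j₂−J=2  J+j₁−j₂=4  J−j₁+j₂=1  j₁+j₂+J+1=8
(j₁±m₁, j₂±m₂, J±M) = (3,3,1,2,2,3)
P² = 216/35
sum k=0..1:
  [0] +1/12 = 1/12
  [1] −1/4 = -1/4
S = -1/6
C² = P²·S² = 6/35 ; C = -0.414039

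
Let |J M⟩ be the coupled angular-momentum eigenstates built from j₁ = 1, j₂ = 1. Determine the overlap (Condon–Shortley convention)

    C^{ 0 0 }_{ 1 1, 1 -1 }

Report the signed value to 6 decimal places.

+√(1/3) ≈ +0.577350

j₁+j₂−J=2  J+j₁−j₂=0  J−j₁+j₂=0  j₁+j₂+J+1=3
(j₁±m₁, j₂±m₂, J±M) = (2,0,0,2,0,0)
P² = 4/3
sum k=0..0:
  [0] +1/2 = 1/2
S = 1/2
C² = P²·S² = 1/3 ; C = +0.577350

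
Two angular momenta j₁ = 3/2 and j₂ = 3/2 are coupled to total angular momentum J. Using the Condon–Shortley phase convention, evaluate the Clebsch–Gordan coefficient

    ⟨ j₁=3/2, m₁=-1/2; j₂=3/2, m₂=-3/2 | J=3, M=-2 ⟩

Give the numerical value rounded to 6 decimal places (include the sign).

+√(1/2) ≈ +0.707107

triangle: 0!×3!×3!/7! = 36/5040
(j±m)!: 1!×2!×0!×3!×1!×5! = 1440
prefactor² = (2J+1)×Δ×N² = 72
  k=0: +1/(0!×0!×2!×0!×1!×3!) = 1/12
Σ = 1/12  ⇒  CG² = 72×1/12² = 1/2
CG = +√(1/2) = +0.707107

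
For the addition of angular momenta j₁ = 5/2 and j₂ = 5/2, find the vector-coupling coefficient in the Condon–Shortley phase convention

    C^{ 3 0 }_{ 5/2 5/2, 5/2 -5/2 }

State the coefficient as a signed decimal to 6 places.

+0.372678  (= +√(5/36))

√[7·2!3!3!/9! · 5!0!0!5!3!3!] = √(720)
  +(−1)^0/∏(0,2,0,0,3,3)! = 1/72  (running 1/72)
⟨..|..⟩ = √(720)·(1/72) = +0.372678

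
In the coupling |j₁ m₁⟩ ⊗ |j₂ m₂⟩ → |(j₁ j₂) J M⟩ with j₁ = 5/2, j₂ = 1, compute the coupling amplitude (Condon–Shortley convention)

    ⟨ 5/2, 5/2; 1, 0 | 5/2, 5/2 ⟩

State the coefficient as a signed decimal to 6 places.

j₁+j₂−J=1  J+j₁−j₂=4  J−j₁+j₂=1  j₁+j₂+J+1=7
(j₁±m₁, j₂±m₂, J±M) = (5,0,1,1,5,0)
P² = 2880/7
sum k=0..0:
  [0] +1/24 = 1/24
S = 1/24
C² = P²·S² = 5/7 ; C = +0.845154

+√(5/7) ≈ +0.845154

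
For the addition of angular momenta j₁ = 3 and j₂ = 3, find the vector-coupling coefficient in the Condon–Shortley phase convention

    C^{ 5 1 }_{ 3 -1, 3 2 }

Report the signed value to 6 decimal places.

triangle: 1!·5!·5!/12! = 14400/479001600
(j±m)!: 2!·4!·5!·1!·6!·4! = 99532800
prefactor² = (2J+1)·Δ·N² = 230400/7
  k=0: +1/(0!·1!·4!·5!·1!·0!) = 1/2880
  k=1: −1/(1!·0!·3!·4!·2!·1!) = -1/288
Σ = -1/320  ⇒  CG² = 230400/7·(-1/320)² = 9/28
CG = −√(9/28) = -0.566947

-0.566947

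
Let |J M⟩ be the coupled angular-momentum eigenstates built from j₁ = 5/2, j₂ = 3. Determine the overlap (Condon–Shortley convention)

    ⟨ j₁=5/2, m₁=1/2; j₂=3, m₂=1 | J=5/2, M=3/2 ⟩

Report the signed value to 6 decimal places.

+0.169031

triangle: 3!×2!×3!/9! = 72/362880
(j±m)!: 3!×2!×4!×2!×4!×1! = 13824
prefactor² = (2J+1)×Δ×N² = 576/35
  k=1: −1/(1!×2!×1!×3!×1!×0!) = -1/12
  k=2: +1/(2!×1!×0!×2!×2!×1!) = 1/8
Σ = 1/24  ⇒  CG² = 576/35×1/24² = 1/35
CG = +√(1/35) = +0.169031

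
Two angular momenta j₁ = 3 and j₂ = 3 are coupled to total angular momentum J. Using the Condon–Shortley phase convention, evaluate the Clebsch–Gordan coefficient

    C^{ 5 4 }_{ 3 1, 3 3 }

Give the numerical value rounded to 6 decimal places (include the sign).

triangle: 1!×5!×5!/12! = 14400/479001600
(j±m)!: 4!×2!×6!×0!×9!×1! = 12541132800
prefactor² = (2J+1)×Δ×N² = 4147200
  k=1: −1/(1!×0!×1!×5!×4!×0!) = -1/2880
Σ = -1/2880  ⇒  CG² = 4147200×(-1/2880)² = 1/2
CG = −√(1/2) = -0.707107

-0.707107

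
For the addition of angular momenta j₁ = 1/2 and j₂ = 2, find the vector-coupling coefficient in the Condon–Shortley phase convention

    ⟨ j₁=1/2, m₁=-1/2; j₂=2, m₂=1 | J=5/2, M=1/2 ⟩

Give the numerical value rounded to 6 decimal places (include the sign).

+√(2/5) ≈ +0.632456

√[6·0!1!4!/6! · 0!1!3!1!3!2!] = √(72/5)
  +(−1)^0/∏(0,0,1,3,0,1)! = 1/6  (running 1/6)
⟨..|..⟩ = √(72/5)·(1/6) = +0.632456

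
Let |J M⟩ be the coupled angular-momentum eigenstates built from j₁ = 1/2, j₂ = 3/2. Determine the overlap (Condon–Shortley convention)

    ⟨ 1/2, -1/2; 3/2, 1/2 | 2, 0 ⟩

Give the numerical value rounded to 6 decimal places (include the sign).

+0.707107  (= +√(1/2))

triangle: 0!·1!·3!/5! = 6/120
(j±m)!: 0!·1!·2!·1!·2!·2! = 8
prefactor² = (2J+1)·Δ·N² = 2
  k=0: +1/(0!·0!·1!·2!·0!·1!) = 1/2
Σ = 1/2  ⇒  CG² = 2·1/2² = 1/2
CG = +√(1/2) = +0.707107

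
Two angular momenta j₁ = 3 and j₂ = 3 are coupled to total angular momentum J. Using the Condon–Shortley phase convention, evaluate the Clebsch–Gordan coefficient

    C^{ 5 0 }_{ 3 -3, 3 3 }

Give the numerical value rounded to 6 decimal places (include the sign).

-0.109109

triangle: 1!×5!×5!/12! = 14400/479001600
(j±m)!: 0!×6!×6!×0!×5!×5! = 7464960000
prefactor² = (2J+1)×Δ×N² = 17280000/7
  k=1: −1/(1!×0!×5!×5!×0!×0!) = -1/14400
Σ = -1/14400  ⇒  CG² = 17280000/7×(-1/14400)² = 1/84
CG = −√(1/84) = -0.109109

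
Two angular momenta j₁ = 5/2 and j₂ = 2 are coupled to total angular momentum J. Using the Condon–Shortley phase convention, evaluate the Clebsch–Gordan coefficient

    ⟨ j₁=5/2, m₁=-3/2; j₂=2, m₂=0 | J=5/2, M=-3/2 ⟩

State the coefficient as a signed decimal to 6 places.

triangle: 2!×3!×2!/8! = 24/40320
(j±m)!: 1!×4!×2!×2!×1!×4! = 2304
prefactor² = (2J+1)×Δ×N² = 288/35
  k=1: −1/(1!×1!×3!×1!×0!×1!) = -1/6
  k=2: +1/(2!×0!×2!×0!×1!×2!) = 1/8
Σ = -1/24  ⇒  CG² = 288/35×(-1/24)² = 1/70
CG = −√(1/70) = -0.119523

−√(1/70) = -0.119523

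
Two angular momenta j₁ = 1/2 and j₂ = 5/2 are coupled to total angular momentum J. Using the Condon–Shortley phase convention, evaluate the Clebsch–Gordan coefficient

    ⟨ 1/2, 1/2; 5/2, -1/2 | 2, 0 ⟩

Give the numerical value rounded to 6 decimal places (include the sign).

+√(1/2) = +0.707107

j₁+j₂−J=1  J+j₁−j₂=0  J−j₁+j₂=4  j₁+j₂+J+1=6
(j₁±m₁, j₂±m₂, J±M) = (1,0,2,3,2,2)
P² = 8
sum k=0..0:
  [0] +1/4 = 1/4
S = 1/4
C² = P²·S² = 1/2 ; C = +0.707107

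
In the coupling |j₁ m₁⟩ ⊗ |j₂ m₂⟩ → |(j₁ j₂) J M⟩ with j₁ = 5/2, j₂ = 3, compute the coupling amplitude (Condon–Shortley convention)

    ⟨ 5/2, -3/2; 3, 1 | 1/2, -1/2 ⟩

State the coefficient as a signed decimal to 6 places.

triangle: 5!·0!·1!/7! = 120/5040
(j±m)!: 1!·4!·4!·2!·0!·1! = 1152
prefactor² = (2J+1)·Δ·N² = 384/7
  k=4: +1/(4!·1!·0!·0!·0!·1!) = 1/24
Σ = 1/24  ⇒  CG² = 384/7·1/24² = 2/21
CG = +√(2/21) = +0.308607

+0.308607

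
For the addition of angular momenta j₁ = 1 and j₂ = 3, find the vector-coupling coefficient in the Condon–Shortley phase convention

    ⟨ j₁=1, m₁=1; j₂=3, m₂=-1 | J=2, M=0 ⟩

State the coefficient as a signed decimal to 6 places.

+√(2/7) = +0.534522

triangle: 2!*0!*4!/7! = 48/5040
(j±m)!: 2!*0!*2!*4!*2!*2! = 384
prefactor² = (2J+1)*Δ*N² = 128/7
  k=0: +1/(0!*2!*0!*2!*0!*2!) = 1/8
Σ = 1/8  ⇒  CG² = 128/7*1/8² = 2/7
CG = +√(2/7) = +0.534522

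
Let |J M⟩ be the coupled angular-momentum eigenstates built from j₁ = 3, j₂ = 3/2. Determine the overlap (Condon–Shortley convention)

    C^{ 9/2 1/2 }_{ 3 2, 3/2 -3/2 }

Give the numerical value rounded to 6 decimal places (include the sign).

triangle: 0!×6!×3!/10! = 4320/3628800
(j±m)!: 5!×1!×0!×3!×5!×4! = 2073600
prefactor² = (2J+1)×Δ×N² = 172800/7
  k=0: +1/(0!×0!×1!×0!×5!×3!) = 1/720
Σ = 1/720  ⇒  CG² = 172800/7×1/720² = 1/21
CG = +√(1/21) = +0.218218

+√(1/21) ≈ +0.218218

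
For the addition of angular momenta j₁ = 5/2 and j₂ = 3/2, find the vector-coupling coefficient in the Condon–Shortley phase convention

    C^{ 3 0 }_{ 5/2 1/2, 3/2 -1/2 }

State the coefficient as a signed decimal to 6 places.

triangle: 1!*4!*2!/8! = 48/40320
(j±m)!: 3!*2!*1!*2!*3!*3! = 864
prefactor² = (2J+1)*Δ*N² = 36/5
  k=0: +1/(0!*1!*2!*1!*2!*1!) = 1/4
  k=1: −1/(1!*0!*1!*0!*3!*2!) = -1/12
Σ = 1/6  ⇒  CG² = 36/5*1/6² = 1/5
CG = +√(1/5) = +0.447214

+√(1/5) = +0.447214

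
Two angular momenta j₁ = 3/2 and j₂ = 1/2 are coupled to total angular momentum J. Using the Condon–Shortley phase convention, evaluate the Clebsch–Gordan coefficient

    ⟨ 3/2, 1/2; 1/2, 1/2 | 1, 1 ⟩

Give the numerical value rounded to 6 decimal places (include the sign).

−√(1/4) ≈ -0.500000

j₁+j₂−J=1  J+j₁−j₂=2  J−j₁+j₂=0  j₁+j₂+J+1=4
(j₁±m₁, j₂±m₂, J±M) = (2,1,1,0,2,0)
P² = 1
sum k=1..1:
  [1] −1/2 = -1/2
S = -1/2
C² = P²·S² = 1/4 ; C = -0.500000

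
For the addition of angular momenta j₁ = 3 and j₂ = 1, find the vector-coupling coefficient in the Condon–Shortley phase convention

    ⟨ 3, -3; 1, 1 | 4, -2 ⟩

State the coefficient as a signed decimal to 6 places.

j₁+j₂−J=0  J+j₁−j₂=6  J−j₁+j₂=2  j₁+j₂+J+1=9
(j₁±m₁, j₂±m₂, J±M) = (0,6,2,0,2,6)
P² = 518400/7
sum k=0..0:
  [0] +1/1440 = 1/1440
S = 1/1440
C² = P²·S² = 1/28 ; C = +0.188982

+0.188982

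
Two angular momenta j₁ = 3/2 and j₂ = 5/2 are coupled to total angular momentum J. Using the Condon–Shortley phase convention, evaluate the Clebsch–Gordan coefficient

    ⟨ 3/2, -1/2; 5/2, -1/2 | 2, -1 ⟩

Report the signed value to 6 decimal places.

j₁+j₂−J=2  J+j₁−j₂=1  J−j₁+j₂=3  j₁+j₂+J+1=7
(j₁±m₁, j₂±m₂, J±M) = (1,2,2,3,1,3)
P² = 12/7
sum k=1..2:
  [1] −1/2 = -1/2
  [2] +1/12 = 1/12
S = -5/12
C² = P²·S² = 25/84 ; C = -0.545545

-0.545545  (= −√(25/84))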